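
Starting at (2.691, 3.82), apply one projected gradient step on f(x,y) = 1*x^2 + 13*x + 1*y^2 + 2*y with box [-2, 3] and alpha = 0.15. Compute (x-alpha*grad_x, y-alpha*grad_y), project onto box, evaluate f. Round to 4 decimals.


Step 1: Compute gradient at (2.691, 3.82).
grad_x = 2*1*2.691 + 13 = 18.382
grad_y = 2*1*3.82 + 2 = 9.64
Step 2: Gradient step.
x_raw = 2.691 - 0.15*18.382 = -0.0663
y_raw = 3.82 - 0.15*9.64 = 2.374
Step 3: Project onto [-2, 3].
x_proj = clip(-0.0663) = -0.0663
y_proj = clip(2.374) = 2.374
Step 4: Evaluate f.
f(-0.0663, 2.374) = 9.5264


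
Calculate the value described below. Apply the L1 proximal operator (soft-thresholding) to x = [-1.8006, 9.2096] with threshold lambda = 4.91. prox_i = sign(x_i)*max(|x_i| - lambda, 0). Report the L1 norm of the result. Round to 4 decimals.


Soft-thresholding with lambda = 4.91:
prox(-1.8006) = sign(-1.8006)*max(|-1.8006| - 4.91, 0) = 0.0
prox(9.2096) = sign(9.2096)*max(|9.2096| - 4.91, 0) = 4.2996
prox(x) = [0.0, 4.2996]
||prox(x)||_1 = 0.0 + 4.2996 = 4.2996


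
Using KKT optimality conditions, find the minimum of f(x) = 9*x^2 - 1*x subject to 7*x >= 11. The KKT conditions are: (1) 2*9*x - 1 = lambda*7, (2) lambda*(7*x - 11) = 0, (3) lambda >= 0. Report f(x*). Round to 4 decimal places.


Step 1: Try lambda = 0 (constraint inactive).
x_unc = 1/(2*9) = 0.0556
Check: 7*0.0556 = 0.3892 < 11 -- violated!
Step 2: Constraint must be active: 7*x = 11
x* = 11/7 = 1.5714 (rounded; the exact value 11/7 is used below)
lambda = (2*9*(11/7) - 1)/7 = 3.898
Step 3: Compute optimal value.
f(x*) = 9*(11/7)^2 - 1*(11/7) = 20.6531


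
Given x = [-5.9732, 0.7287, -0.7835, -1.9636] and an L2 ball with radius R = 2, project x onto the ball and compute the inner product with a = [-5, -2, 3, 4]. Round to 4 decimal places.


Step 1: Compute ||x|| (intermediates to 6 decimals).
||x|| = sqrt((-5.9732)^2 + 0.7287^2 + (-0.7835)^2 + (-1.9636)^2) = 6.378065
Step 2: Project.
Since ||x|| > R, scale = R/||x|| = 2/6.378065 = 0.313575, proj(x) = scale * x
proj(x) = [-1.873046, 0.228502, -0.245686, -0.615736]
Step 3: Dot product.
a^T * proj(x) = -5*(-1.873046) - 2*0.228502 + 3*(-0.245686) + 4*(-0.615736) = 5.7082


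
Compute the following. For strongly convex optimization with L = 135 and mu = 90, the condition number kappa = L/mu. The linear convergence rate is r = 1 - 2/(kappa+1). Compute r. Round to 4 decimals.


Step 1: Compute the condition number.
kappa = L/mu = 135/90 = 1.5
Step 2: Compute the convergence rate.
r = 1 - 2/(kappa + 1) = 1 - 2*mu/(L + mu) = (L - mu)/(L + mu) = 45/225 = 0.2


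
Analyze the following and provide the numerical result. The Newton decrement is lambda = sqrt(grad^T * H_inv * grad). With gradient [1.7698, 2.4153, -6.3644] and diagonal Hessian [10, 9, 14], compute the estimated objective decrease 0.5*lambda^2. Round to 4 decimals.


Step 1: H is diagonal, so H^(-1) * g = [0.177, 0.2684, -0.4546].
Step 2: g^T H^(-1) g = sum_i g_i^2 / H_ii
  = (1.7698)^2/10 + (2.4153)^2/9 + (-6.3644)^2/14
  = 0.3132 + 0.6482 + 2.8933 = 3.8547
Step 3: Objective decrease = 0.5 * g^T H^(-1) g = 1.9273


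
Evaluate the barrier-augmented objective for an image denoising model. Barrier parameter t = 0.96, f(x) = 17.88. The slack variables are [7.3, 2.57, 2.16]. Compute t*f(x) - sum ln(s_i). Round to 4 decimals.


Step 1: Compute log-barrier.
ln values: [1.9879, 0.9439, 0.7701]
phi = -(1.9879 + 0.9439 + 0.7701) = -3.7019
Step 2: Compute augmented objective.
t*f(x) = 0.96*17.88 = 17.1648
Total = 17.1648 - 3.7019 = 13.4629


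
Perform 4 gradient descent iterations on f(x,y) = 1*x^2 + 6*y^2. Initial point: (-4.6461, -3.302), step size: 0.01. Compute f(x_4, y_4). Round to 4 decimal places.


Gradient descent on f(x,y) = 1*x^2 + 6*y^2.
Starting point: (-4.6461, -3.302), alpha = 0.01
Step 1: grad_x = 2*1*-4.6461 = -9.2922, grad_y = 2*6*-3.302 = -39.624
  x_1 = -4.6461 - 0.01*-9.2922 = -4.5532
  y_1 = -3.302 - 0.01*-39.624 = -2.9058
Step 2: grad_x = 2*1*-4.5532 = -9.1064, grad_y = 2*6*-2.9058 = -34.8691
  x_2 = -4.5532 - 0.01*-9.1064 = -4.4621
  y_2 = -2.9058 - 0.01*-34.8691 = -2.5571
Step 3: grad_x = 2*1*-4.4621 = -8.9242, grad_y = 2*6*-2.5571 = -30.6848
  x_3 = -4.4621 - 0.01*-8.9242 = -4.3729
  y_3 = -2.5571 - 0.01*-30.6848 = -2.2502
Step 4: grad_x = 2*1*-4.3729 = -8.7457, grad_y = 2*6*-2.2502 = -27.0026
  x_4 = -4.3729 - 0.01*-8.7457 = -4.2854
  y_4 = -2.2502 - 0.01*-27.0026 = -1.9802
f(-4.2854, -1.9802) = 1*(-4.2854)^2 + 6*(-1.9802)^2 = 41.8918


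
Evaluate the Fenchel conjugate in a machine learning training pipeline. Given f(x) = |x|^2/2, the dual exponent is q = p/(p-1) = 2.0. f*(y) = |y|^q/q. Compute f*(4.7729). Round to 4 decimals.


The conjugate exponent q satisfies 1/p + 1/q = 1.
p = 2, so q = 2/(2 - 1) = 2.0
|y|^q = 4.7729^2.0 = 22.7806
f*(4.7729) = 22.7806 / 2.0 = 11.3903


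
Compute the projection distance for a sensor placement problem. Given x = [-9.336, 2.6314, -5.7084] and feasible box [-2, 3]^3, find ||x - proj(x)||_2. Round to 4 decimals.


Project each component onto [-2, 3].
clip(-9.336) = -2.0, clip(2.6314) = 2.6314, clip(-5.7084) = -2.0
Projection = [-2.0, 2.6314, -2.0]
Squared diffs: [53.8169, 0.0, 13.7522]
Distance = sqrt(67.5691) = 8.22


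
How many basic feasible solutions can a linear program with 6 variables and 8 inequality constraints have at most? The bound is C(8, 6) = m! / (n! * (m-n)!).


Each vertex corresponds to some choice of n active constraints out of m, so the number of vertices is at most C(m, n) = m! / (n!(m-n)!).
m = 8, n = 6
Numerator: 8 * 7 * 6 * 5 * 4 * 3
Denominator: 6! = 720
C(8, 6) = 28


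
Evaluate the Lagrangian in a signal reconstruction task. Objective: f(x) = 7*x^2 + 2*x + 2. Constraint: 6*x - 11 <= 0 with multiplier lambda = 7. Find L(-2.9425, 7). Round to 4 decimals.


Step 1: Evaluate f(x).
f(-2.9425) = 7*(-2.9425)^2 + 2*(-2.9425) + 2 = 56.7231
Step 2: Evaluate g(x).
g(-2.9425) = 6*-2.9425 - 11 = -28.655
Step 3: Compute Lagrangian.
L = 56.7231 + 7*-28.655 = -143.8619


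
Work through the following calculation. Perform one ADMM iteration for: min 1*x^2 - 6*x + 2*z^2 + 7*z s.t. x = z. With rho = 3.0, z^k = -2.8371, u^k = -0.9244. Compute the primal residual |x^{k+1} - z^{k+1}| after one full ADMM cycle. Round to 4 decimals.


ADMM iteration with rho = 3.0, z^k = -2.8371, u^k = -0.9244
Step 1: x-update.
Minimize 1*x^2 - 6*x + (3.0/2)*(x + 2.8371 - 0.9244)^2
FOC: (2*1 + 3.0)*x = 6 + 3.0*(-2.8371 + 0.9244)
x^{k+1} = 0.0524
Step 2: z-update.
Minimize 2*z^2 + 7*z + (3.0/2)*(0.0524 - z - 0.9244)^2
FOC: (2*2 + 3.0)*z = -7 + 3.0*(0.0524 - 0.9244)
z^{k+1} = -1.3737
Step 3: u-update.
u^{k+1} = -0.9244 + 0.0524 + 1.3737 = 0.5017
Step 4: Primal residual = |0.0524 + 1.3737| = 1.4261


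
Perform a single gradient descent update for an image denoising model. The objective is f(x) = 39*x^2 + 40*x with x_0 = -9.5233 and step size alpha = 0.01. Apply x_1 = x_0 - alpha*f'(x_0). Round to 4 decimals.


We compute the gradient at x_0 and apply the update.
f'(x) = 78*x + 40
f'(-9.5233) = 78*-9.5233 + 40 = -702.8174
x_1 = -9.5233 - 0.01*-702.8174 = -2.4951


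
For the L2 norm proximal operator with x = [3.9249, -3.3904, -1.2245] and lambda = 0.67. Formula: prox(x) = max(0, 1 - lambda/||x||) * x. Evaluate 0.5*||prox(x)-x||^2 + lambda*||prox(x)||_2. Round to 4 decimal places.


Step 1: Compute ||x||.
||x|| = 5.3291
Step 2: Compute scaling factor.
scale = max(0, 1 - 0.67/5.3291) = 0.8743
Step 3: prox(x) = [3.4314, -2.9641, -1.0705]
||prox(x)|| = 4.6591
Step 4: Proximal objective.
0.5*||prox-x||^2 = 0.2245
lambda*||prox|| = 3.1216
Total = 3.346


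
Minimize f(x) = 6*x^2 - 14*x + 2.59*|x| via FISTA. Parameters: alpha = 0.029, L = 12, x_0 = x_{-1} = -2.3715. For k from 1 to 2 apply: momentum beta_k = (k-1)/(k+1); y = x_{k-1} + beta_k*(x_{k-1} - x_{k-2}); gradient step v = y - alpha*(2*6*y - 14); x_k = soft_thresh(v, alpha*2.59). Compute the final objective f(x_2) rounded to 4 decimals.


FISTA on f(x) = 6*x^2 - 14*x + 2.59*|x|
L = 12, alpha = 0.029
Iteration 1: beta = 0.0, y = -2.3715 + 0.0*(-2.3715 + 2.3715) = -2.3715
  grad(y) = -42.458, v = y - alpha*grad = -1.1402
  prox(v) = soft_thresh(-1.1402, 0.0751) = -1.0651
Iteration 2: beta = 0.3333, y = -1.0651 + 0.3333*(-1.0651 + 2.3715) = -0.6296
  grad(y) = -21.5557, v = y - alpha*grad = -0.0045
  prox(v) = soft_thresh(-0.0045, 0.0751) = 0.0
f(x_2) = 6*0.0^2 - 14*0.0 + 2.59*|0.0| = 0.0


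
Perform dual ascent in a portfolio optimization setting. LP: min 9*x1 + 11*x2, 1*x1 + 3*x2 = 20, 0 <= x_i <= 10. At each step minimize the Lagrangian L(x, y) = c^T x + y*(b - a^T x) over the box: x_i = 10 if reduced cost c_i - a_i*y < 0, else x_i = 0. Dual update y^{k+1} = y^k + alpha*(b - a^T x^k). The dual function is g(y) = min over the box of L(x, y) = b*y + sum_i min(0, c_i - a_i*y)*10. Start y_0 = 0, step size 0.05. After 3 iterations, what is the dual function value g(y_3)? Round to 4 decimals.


Dual ascent for LP: min 9*x1 + 11*x2, 1*x1 + 3*x2 = 20, 0 <= x_i <= 10
Step 1: y^k = 0.0, reduced costs: (9.0, 11.0)
  x^k = (0.0, 0.0), subgradient = b - a^T x = 20.0
  y^{k+1} = 0.0 + 0.05*20.0 = 1.0
Step 2: y^k = 1.0, reduced costs: (8.0, 8.0)
  x^k = (0.0, 0.0), subgradient = b - a^T x = 20.0
  y^{k+1} = 1.0 + 0.05*20.0 = 2.0
Step 3: y^k = 2.0, reduced costs: (7.0, 5.0)
  x^k = (0.0, 0.0), subgradient = b - a^T x = 20.0
  y^{k+1} = 2.0 + 0.05*20.0 = 3.0
Dual objective at y_3 = 3.0: reduced costs (6.0, 2.0), box minimizer x = (0.0, 0.0)
g(y_3) = b*y + (c1 - a1*y)*x1 + (c2 - a2*y)*x2 = 20*3.0 + 6.0*0.0 + 2.0*0.0 = 60.0 + 0.0 + 0.0 = 60.0


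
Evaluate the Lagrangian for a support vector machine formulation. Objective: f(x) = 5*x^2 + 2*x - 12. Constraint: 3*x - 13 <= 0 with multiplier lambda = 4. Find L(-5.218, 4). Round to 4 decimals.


Step 1: Evaluate f(x).
f(-5.218) = 5*(-5.218)^2 + 2*(-5.218) - 12 = 113.7016
Step 2: Evaluate g(x).
g(-5.218) = 3*-5.218 - 13 = -28.654
Step 3: Compute Lagrangian.
L = 113.7016 + 4*-28.654 = -0.9144


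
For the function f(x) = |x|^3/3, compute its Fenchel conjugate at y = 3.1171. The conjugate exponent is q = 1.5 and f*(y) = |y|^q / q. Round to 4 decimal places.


The conjugate exponent q satisfies 1/p + 1/q = 1.
p = 3, so q = 3/(3 - 1) = 1.5
|y|^q = 3.1171^1.5 = 5.5033
f*(3.1171) = 5.5033 / 1.5 = 3.6689


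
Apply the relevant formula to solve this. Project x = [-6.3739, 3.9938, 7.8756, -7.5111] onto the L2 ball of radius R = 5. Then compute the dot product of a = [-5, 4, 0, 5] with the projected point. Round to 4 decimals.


Step 1: Compute ||x|| (intermediates to 6 decimals).
||x|| = sqrt((-6.3739)^2 + 3.9938^2 + 7.8756^2 + (-7.5111)^2) = 13.229465
Step 2: Project.
Since ||x|| > R, scale = R/||x|| = 5/13.229465 = 0.377944, proj(x) = scale * x
proj(x) = [-2.408977, 1.509433, 2.976536, -2.838775]
Step 3: Dot product.
a^T * proj(x) = -5*(-2.408977) + 4*1.509433 + 0*2.976536 + 5*(-2.838775) = 3.8887


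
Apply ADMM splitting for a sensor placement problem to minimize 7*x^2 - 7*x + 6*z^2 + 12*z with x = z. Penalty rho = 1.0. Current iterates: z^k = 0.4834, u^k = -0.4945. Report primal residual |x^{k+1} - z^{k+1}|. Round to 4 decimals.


ADMM iteration with rho = 1.0, z^k = 0.4834, u^k = -0.4945
Step 1: x-update.
Minimize 7*x^2 - 7*x + (1.0/2)*(x - 0.4834 - 0.4945)^2
FOC: (2*7 + 1.0)*x = 7 + 1.0*(0.4834 + 0.4945)
x^{k+1} = 0.5319
Step 2: z-update.
Minimize 6*z^2 + 12*z + (1.0/2)*(0.5319 - z - 0.4945)^2
FOC: (2*6 + 1.0)*z = -12 + 1.0*(0.5319 - 0.4945)
z^{k+1} = -0.9202
Step 3: u-update.
u^{k+1} = -0.4945 + 0.5319 + 0.9202 = 0.9576
Step 4: Primal residual = |0.5319 + 0.9202| = 1.4521


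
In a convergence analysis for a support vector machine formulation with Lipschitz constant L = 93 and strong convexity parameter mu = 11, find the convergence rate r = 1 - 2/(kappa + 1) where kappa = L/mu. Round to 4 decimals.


Step 1: Compute the condition number.
kappa = L/mu = 93/11 = 8.4545
Step 2: Compute the convergence rate.
r = 1 - 2/(kappa + 1) = 1 - 2*mu/(L + mu) = (L - mu)/(L + mu) = 82/104 = 0.7885


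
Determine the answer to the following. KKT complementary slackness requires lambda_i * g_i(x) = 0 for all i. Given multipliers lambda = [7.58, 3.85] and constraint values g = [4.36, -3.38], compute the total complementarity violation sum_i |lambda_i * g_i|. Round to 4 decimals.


KKT complementary slackness check:
lambda_1 * g_1 = 7.58 * 4.36 = 33.0488
lambda_2 * g_2 = 3.85 * -3.38 = -13.013
Total violation = 33.0488 + 13.013 = 46.0618


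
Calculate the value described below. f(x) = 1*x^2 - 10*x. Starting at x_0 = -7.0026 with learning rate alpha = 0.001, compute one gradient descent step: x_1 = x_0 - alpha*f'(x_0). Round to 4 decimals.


We compute the gradient at x_0 and apply the update.
f'(x) = 2*x - 10
f'(-7.0026) = 2*-7.0026 - 10 = -24.0052
x_1 = -7.0026 - 0.001*-24.0052 = -6.9786


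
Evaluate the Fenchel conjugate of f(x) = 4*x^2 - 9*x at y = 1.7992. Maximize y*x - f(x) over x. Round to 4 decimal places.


f*(y) = sup_x {y*x - a*x^2 - b*x} = sup_x {(y-b)*x - a*x^2}
FOC: (y - b) - 2a*x = 0 => x* = (y - b)/(2a)
x* = (1.7992 + 9)/(2*4) = 1.3499
f*(1.7992) = (y-b)^2/(4a) = (1.7992 + 9)^2/(4*4)
= 116.6227/16 = 7.2889


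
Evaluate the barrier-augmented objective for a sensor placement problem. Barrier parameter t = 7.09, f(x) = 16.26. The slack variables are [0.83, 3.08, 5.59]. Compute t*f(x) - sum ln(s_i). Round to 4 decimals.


Step 1: Compute log-barrier.
ln values: [-0.1863, 1.1249, 1.721]
phi = -(-0.1863 + 1.1249 + 1.721) = -2.6596
Step 2: Compute augmented objective.
t*f(x) = 7.09*16.26 = 115.2834
Total = 115.2834 - 2.6596 = 112.6238


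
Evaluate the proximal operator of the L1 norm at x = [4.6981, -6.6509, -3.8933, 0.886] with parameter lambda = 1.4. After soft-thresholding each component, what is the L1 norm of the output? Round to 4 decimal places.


Soft-thresholding with lambda = 1.4:
prox(4.6981) = sign(4.6981)*max(|4.6981| - 1.4, 0) = 3.2981
prox(-6.6509) = sign(-6.6509)*max(|-6.6509| - 1.4, 0) = -5.2509
prox(-3.8933) = sign(-3.8933)*max(|-3.8933| - 1.4, 0) = -2.4933
prox(0.886) = sign(0.886)*max(|0.886| - 1.4, 0) = 0.0
prox(x) = [3.2981, -5.2509, -2.4933, 0.0]
||prox(x)||_1 = 3.2981 + 5.2509 + 2.4933 + 0.0 = 11.0423


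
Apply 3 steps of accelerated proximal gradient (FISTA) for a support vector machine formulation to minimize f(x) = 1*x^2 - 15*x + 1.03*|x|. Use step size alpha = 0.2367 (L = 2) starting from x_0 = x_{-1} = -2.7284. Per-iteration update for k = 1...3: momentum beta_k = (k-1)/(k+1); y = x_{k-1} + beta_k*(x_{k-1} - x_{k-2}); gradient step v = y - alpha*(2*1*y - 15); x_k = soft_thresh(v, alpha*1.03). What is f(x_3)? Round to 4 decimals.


FISTA on f(x) = 1*x^2 - 15*x + 1.03*|x|
L = 2, alpha = 0.2367
Iteration 1: beta = 0.0, y = -2.7284 + 0.0*(-2.7284 + 2.7284) = -2.7284
  grad(y) = -20.4568, v = y - alpha*grad = 2.1137
  prox(v) = soft_thresh(2.1137, 0.2438) = 1.8699
Iteration 2: beta = 0.3333, y = 1.8699 + 0.3333*(1.8699 + 2.7284) = 3.4027
  grad(y) = -8.1946, v = y - alpha*grad = 5.3424
  prox(v) = soft_thresh(5.3424, 0.2438) = 5.0986
Iteration 3: beta = 0.5, y = 5.0986 + 0.5*(5.0986 - 1.8699) = 6.7129
  grad(y) = -1.5742, v = y - alpha*grad = 7.0855
  prox(v) = soft_thresh(7.0855, 0.2438) = 6.8417
f(x_3) = 1*6.8417^2 - 15*6.8417 + 1.03*|6.8417| = -48.7697


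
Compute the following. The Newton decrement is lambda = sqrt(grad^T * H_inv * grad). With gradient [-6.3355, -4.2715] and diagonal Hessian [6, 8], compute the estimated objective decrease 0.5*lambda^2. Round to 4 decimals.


Step 1: H is diagonal, so H^(-1) * g = [-1.0559, -0.5339].
Step 2: g^T H^(-1) g = sum_i g_i^2 / H_ii
  = (-6.3355)^2/6 + (-4.2715)^2/8
  = 6.6898 + 2.2807 = 8.9705
Step 3: Objective decrease = 0.5 * g^T H^(-1) g = 4.4852


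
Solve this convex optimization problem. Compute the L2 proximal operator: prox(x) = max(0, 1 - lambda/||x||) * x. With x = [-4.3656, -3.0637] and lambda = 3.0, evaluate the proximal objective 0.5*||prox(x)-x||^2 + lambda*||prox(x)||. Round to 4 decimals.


Step 1: Compute ||x||.
||x|| = 5.3334
Step 2: Compute scaling factor.
scale = max(0, 1 - 3.0/5.3334) = 0.4375
Step 3: prox(x) = [-1.91, -1.3404]
||prox(x)|| = 2.3334
Step 4: Proximal objective.
0.5*||prox-x||^2 = 4.5
lambda*||prox|| = 7.0002
Total = 11.5001


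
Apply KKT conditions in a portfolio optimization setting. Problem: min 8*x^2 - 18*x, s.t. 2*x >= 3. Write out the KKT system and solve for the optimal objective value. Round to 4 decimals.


Step 1: Try lambda = 0 (constraint inactive).
x_unc = 18/(2*8) = 1.125
Check: 2*1.125 = 2.25 < 3 -- violated!
Step 2: Constraint must be active: 2*x = 3
x* = 3/2 = 1.5
lambda = (2*8*1.5 - 18)/2 = 3.0
Step 3: Compute optimal value.
f(x*) = 8*1.5^2 - 18*1.5 = -9.0


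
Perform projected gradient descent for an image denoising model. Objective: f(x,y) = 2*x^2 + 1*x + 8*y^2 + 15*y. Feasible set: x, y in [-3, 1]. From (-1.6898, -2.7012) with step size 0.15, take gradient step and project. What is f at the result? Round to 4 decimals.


Step 1: Compute gradient at (-1.6898, -2.7012).
grad_x = 2*2*-1.6898 + 1 = -5.7592
grad_y = 2*8*-2.7012 + 15 = -28.2192
Step 2: Gradient step.
x_raw = -1.6898 - 0.15*-5.7592 = -0.8259
y_raw = -2.7012 - 0.15*-28.2192 = 1.5317
Step 3: Project onto [-3, 1].
x_proj = clip(-0.8259) = -0.8259
y_proj = clip(1.5317) = 1.0
Step 4: Evaluate f.
f(-0.8259, 1.0) = 23.5384


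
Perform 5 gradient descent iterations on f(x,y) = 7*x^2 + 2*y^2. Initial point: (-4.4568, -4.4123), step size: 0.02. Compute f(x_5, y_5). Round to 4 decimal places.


Gradient descent on f(x,y) = 7*x^2 + 2*y^2.
Starting point: (-4.4568, -4.4123), alpha = 0.02
Step 1: grad_x = 2*7*-4.4568 = -62.3952, grad_y = 2*2*-4.4123 = -17.6492
  x_1 = -4.4568 - 0.02*-62.3952 = -3.2089
  y_1 = -4.4123 - 0.02*-17.6492 = -4.0593
Step 2: grad_x = 2*7*-3.2089 = -44.9245, grad_y = 2*2*-4.0593 = -16.2373
  x_2 = -3.2089 - 0.02*-44.9245 = -2.3104
  y_2 = -4.0593 - 0.02*-16.2373 = -3.7346
Step 3: grad_x = 2*7*-2.3104 = -32.3457, grad_y = 2*2*-3.7346 = -14.9383
  x_3 = -2.3104 - 0.02*-32.3457 = -1.6635
  y_3 = -3.7346 - 0.02*-14.9383 = -3.4358
Step 4: grad_x = 2*7*-1.6635 = -23.2889, grad_y = 2*2*-3.4358 = -13.7432
  x_4 = -1.6635 - 0.02*-23.2889 = -1.1977
  y_4 = -3.4358 - 0.02*-13.7432 = -3.1609
Step 5: grad_x = 2*7*-1.1977 = -16.768, grad_y = 2*2*-3.1609 = -12.6438
  x_5 = -1.1977 - 0.02*-16.768 = -0.8624
  y_5 = -3.1609 - 0.02*-12.6438 = -2.9081
f(-0.8624, -2.9081) = 7*(-0.8624)^2 + 2*(-2.9081)^2 = 22.1193


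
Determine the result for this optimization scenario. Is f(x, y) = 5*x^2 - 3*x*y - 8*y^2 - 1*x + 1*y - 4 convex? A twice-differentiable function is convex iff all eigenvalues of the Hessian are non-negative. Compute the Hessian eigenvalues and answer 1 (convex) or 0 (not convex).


The Hessian of f(x,y) = 5*x^2 - 3*x*y - 8*y^2 - 1*x + 1*y - 4 is:
H = [[10, -3], [-3, -16]]
Trace = 10 - 16 = -6
Determinant = 10*-16 - (-3)^2 = -169
Discriminant = (-6)^2 - 4*-169 = 712.0
Eigenvalues: lambda_1 = -16.3417, lambda_2 = 10.3417
The function is not convex.

0


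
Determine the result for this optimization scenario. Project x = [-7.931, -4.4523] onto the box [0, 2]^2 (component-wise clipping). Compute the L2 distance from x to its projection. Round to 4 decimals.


Project each component onto [0, 2].
clip(-7.931) = 0.0, clip(-4.4523) = 0.0
Projection = [0.0, 0.0]
Squared diffs: [62.9008, 19.823]
Distance = sqrt(82.7238) = 9.0953


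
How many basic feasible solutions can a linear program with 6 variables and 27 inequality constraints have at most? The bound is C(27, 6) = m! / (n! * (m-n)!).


Each vertex corresponds to some choice of n active constraints out of m, so the number of vertices is at most C(m, n) = m! / (n!(m-n)!).
m = 27, n = 6
Numerator: 27 * 26 * 25 * 24 * 23 * 22
Denominator: 6! = 720
C(27, 6) = 296010


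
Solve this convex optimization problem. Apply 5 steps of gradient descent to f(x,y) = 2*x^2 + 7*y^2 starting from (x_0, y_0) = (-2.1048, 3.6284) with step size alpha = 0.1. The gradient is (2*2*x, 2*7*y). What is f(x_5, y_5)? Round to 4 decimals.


Gradient descent on f(x,y) = 2*x^2 + 7*y^2.
Starting point: (-2.1048, 3.6284), alpha = 0.1
Step 1: grad_x = 2*2*-2.1048 = -8.4192, grad_y = 2*7*3.6284 = 50.7976
  x_1 = -2.1048 - 0.1*-8.4192 = -1.2629
  y_1 = 3.6284 - 0.1*50.7976 = -1.4514
Step 2: grad_x = 2*2*-1.2629 = -5.0515, grad_y = 2*7*-1.4514 = -20.319
  x_2 = -1.2629 - 0.1*-5.0515 = -0.7577
  y_2 = -1.4514 - 0.1*-20.319 = 0.5805
Step 3: grad_x = 2*2*-0.7577 = -3.0309, grad_y = 2*7*0.5805 = 8.1276
  x_3 = -0.7577 - 0.1*-3.0309 = -0.4546
  y_3 = 0.5805 - 0.1*8.1276 = -0.2322
Step 4: grad_x = 2*2*-0.4546 = -1.8185, grad_y = 2*7*-0.2322 = -3.251
  x_4 = -0.4546 - 0.1*-1.8185 = -0.2728
  y_4 = -0.2322 - 0.1*-3.251 = 0.0929
Step 5: grad_x = 2*2*-0.2728 = -1.0911, grad_y = 2*7*0.0929 = 1.3004
  x_5 = -0.2728 - 0.1*-1.0911 = -0.1637
  y_5 = 0.0929 - 0.1*1.3004 = -0.0372
f(-0.1637, -0.0372) = 2*(-0.1637)^2 + 7*(-0.0372)^2 = 0.0632


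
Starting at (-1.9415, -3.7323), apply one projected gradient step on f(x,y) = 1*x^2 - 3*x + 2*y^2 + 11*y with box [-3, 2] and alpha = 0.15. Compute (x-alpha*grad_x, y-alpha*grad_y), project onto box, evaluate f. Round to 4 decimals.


Step 1: Compute gradient at (-1.9415, -3.7323).
grad_x = 2*1*-1.9415 - 3 = -6.883
grad_y = 2*2*-3.7323 + 11 = -3.9292
Step 2: Gradient step.
x_raw = -1.9415 - 0.15*-6.883 = -0.9091
y_raw = -3.7323 - 0.15*-3.9292 = -3.1429
Step 3: Project onto [-3, 2].
x_proj = clip(-0.9091) = -0.9091
y_proj = clip(-3.1429) = -3.0
Step 4: Evaluate f.
f(-0.9091, -3.0) = -11.4465


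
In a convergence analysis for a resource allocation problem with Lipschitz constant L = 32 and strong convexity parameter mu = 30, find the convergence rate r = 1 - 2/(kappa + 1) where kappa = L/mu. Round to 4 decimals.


Step 1: Compute the condition number.
kappa = L/mu = 32/30 = 1.0667
Step 2: Compute the convergence rate.
r = 1 - 2/(kappa + 1) = 1 - 2*mu/(L + mu) = (L - mu)/(L + mu) = 2/62 = 0.0323


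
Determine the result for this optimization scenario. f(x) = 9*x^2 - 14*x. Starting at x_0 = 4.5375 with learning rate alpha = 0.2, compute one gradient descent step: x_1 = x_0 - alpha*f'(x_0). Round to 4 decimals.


We compute the gradient at x_0 and apply the update.
f'(x) = 18*x - 14
f'(4.5375) = 18*4.5375 - 14 = 67.675
x_1 = 4.5375 - 0.2*67.675 = -8.9975


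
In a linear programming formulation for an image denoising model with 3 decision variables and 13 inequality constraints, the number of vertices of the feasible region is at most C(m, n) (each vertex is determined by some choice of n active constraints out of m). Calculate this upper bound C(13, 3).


Each vertex corresponds to some choice of n active constraints out of m, so the number of vertices is at most C(m, n) = m! / (n!(m-n)!).
m = 13, n = 3
Numerator: 13 * 12 * 11
Denominator: 3! = 6
C(13, 3) = 286


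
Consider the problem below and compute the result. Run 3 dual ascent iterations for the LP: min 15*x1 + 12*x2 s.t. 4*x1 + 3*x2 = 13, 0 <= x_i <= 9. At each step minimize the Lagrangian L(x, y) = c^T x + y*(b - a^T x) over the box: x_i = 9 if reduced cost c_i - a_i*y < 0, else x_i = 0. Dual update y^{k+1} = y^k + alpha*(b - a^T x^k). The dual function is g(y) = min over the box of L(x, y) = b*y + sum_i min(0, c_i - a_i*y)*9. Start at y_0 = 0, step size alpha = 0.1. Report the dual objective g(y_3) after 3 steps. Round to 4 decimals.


Dual ascent for LP: min 15*x1 + 12*x2, 4*x1 + 3*x2 = 13, 0 <= x_i <= 9
Step 1: y^k = 0.0, reduced costs: (15.0, 12.0)
  x^k = (0.0, 0.0), subgradient = b - a^T x = 13.0
  y^{k+1} = 0.0 + 0.1*13.0 = 1.3
Step 2: y^k = 1.3, reduced costs: (9.8, 8.1)
  x^k = (0.0, 0.0), subgradient = b - a^T x = 13.0
  y^{k+1} = 1.3 + 0.1*13.0 = 2.6
Step 3: y^k = 2.6, reduced costs: (4.6, 4.2)
  x^k = (0.0, 0.0), subgradient = b - a^T x = 13.0
  y^{k+1} = 2.6 + 0.1*13.0 = 3.9
Dual objective at y_3 = 3.9: reduced costs (-0.6, 0.3), box minimizer x = (9.0, 0.0)
g(y_3) = b*y + (c1 - a1*y)*x1 + (c2 - a2*y)*x2 = 13*3.9 + (-0.6)*9.0 + 0.3*0.0 = 50.7 - 5.4 + 0.0 = 45.3


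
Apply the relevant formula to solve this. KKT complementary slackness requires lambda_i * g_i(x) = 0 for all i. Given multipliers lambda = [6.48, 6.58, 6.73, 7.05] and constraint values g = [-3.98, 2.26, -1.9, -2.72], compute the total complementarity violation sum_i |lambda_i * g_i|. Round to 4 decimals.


KKT complementary slackness check:
lambda_1 * g_1 = 6.48 * -3.98 = -25.7904
lambda_2 * g_2 = 6.58 * 2.26 = 14.8708
lambda_3 * g_3 = 6.73 * -1.9 = -12.787
lambda_4 * g_4 = 7.05 * -2.72 = -19.176
Total violation = 25.7904 + 14.8708 + 12.787 + 19.176 = 72.6242


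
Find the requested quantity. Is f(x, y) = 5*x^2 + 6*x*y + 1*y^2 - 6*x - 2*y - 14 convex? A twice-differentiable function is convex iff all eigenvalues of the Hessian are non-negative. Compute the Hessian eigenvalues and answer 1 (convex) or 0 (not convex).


The Hessian of f(x,y) = 5*x^2 + 6*x*y + 1*y^2 - 6*x - 2*y - 14 is:
H = [[10, 6], [6, 2]]
Trace = 10 + 2 = 12
Determinant = 10*2 - (6)^2 = -16
Discriminant = (12)^2 - 4*-16 = 208.0
Eigenvalues: lambda_1 = -1.2111, lambda_2 = 13.2111
The function is not convex.

0


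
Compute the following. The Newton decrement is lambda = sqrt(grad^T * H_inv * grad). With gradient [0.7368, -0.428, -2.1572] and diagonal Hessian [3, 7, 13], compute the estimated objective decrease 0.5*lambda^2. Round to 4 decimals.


Step 1: H is diagonal, so H^(-1) * g = [0.2456, -0.0611, -0.1659].
Step 2: g^T H^(-1) g = sum_i g_i^2 / H_ii
  = (0.7368)^2/3 + (-0.428)^2/7 + (-2.1572)^2/13
  = 0.181 + 0.0262 + 0.358 = 0.5651
Step 3: Objective decrease = 0.5 * g^T H^(-1) g = 0.2825


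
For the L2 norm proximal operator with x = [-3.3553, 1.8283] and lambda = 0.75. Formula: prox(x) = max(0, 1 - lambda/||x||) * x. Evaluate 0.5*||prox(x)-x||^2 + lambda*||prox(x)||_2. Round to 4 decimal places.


Step 1: Compute ||x||.
||x|| = 3.8211
Step 2: Compute scaling factor.
scale = max(0, 1 - 0.75/3.8211) = 0.8037
Step 3: prox(x) = [-2.6967, 1.4694]
||prox(x)|| = 3.0711
Step 4: Proximal objective.
0.5*||prox-x||^2 = 0.2813
lambda*||prox|| = 2.3033
Total = 2.5846


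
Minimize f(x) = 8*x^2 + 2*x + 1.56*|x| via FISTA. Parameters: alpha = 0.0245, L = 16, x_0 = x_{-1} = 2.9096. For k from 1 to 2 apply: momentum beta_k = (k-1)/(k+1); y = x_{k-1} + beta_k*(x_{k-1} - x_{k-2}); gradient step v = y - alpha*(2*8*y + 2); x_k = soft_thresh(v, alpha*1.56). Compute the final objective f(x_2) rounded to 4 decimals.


FISTA on f(x) = 8*x^2 + 2*x + 1.56*|x|
L = 16, alpha = 0.0245
Iteration 1: beta = 0.0, y = 2.9096 + 0.0*(2.9096 - 2.9096) = 2.9096
  grad(y) = 48.5536, v = y - alpha*grad = 1.72
  prox(v) = soft_thresh(1.72, 0.0382) = 1.6818
Iteration 2: beta = 0.3333, y = 1.6818 + 0.3333*(1.6818 - 2.9096) = 1.2726
  grad(y) = 22.3609, v = y - alpha*grad = 0.7247
  prox(v) = soft_thresh(0.7247, 0.0382) = 0.6865
f(x_2) = 8*0.6865^2 + 2*0.6865 + 1.56*|0.6865| = 6.2141


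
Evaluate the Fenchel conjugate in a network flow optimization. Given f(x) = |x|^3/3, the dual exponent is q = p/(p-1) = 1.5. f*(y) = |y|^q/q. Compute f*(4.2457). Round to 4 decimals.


The conjugate exponent q satisfies 1/p + 1/q = 1.
p = 3, so q = 3/(3 - 1) = 1.5
|y|^q = 4.2457^1.5 = 8.7483
f*(4.2457) = 8.7483 / 1.5 = 5.8322


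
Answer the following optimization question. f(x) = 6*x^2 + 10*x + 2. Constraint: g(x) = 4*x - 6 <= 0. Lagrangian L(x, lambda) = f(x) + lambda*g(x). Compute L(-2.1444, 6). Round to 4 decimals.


Step 1: Evaluate f(x).
f(-2.1444) = 6*(-2.1444)^2 + 10*(-2.1444) + 2 = 8.1467
Step 2: Evaluate g(x).
g(-2.1444) = 4*-2.1444 - 6 = -14.5776
Step 3: Compute Lagrangian.
L = 8.1467 + 6*-14.5776 = -79.3189


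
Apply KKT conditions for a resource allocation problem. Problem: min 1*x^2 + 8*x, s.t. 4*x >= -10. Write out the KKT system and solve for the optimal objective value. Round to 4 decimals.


Step 1: Try lambda = 0 (constraint inactive).
x_unc = -8/(2*1) = -4.0
Check: 4*-4.0 = -16.0 < -10 -- violated!
Step 2: Constraint must be active: 4*x = -10
x* = -10/4 = -2.5
lambda = (2*1*(-2.5) + 8)/4 = 0.75
Step 3: Compute optimal value.
f(x*) = 1*(-2.5)^2 + 8*(-2.5) = -13.75


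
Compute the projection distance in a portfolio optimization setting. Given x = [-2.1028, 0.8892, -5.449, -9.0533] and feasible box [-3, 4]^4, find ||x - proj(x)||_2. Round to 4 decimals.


Project each component onto [-3, 4].
clip(-2.1028) = -2.1028, clip(0.8892) = 0.8892, clip(-5.449) = -3.0, clip(-9.0533) = -3.0
Projection = [-2.1028, 0.8892, -3.0, -3.0]
Squared diffs: [0.0, 0.0, 5.9976, 36.6424]
Distance = sqrt(42.64) = 6.5299


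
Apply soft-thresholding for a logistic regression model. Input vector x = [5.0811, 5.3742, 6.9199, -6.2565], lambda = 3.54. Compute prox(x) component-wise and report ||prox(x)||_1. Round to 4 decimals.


Soft-thresholding with lambda = 3.54:
prox(5.0811) = sign(5.0811)*max(|5.0811| - 3.54, 0) = 1.5411
prox(5.3742) = sign(5.3742)*max(|5.3742| - 3.54, 0) = 1.8342
prox(6.9199) = sign(6.9199)*max(|6.9199| - 3.54, 0) = 3.3799
prox(-6.2565) = sign(-6.2565)*max(|-6.2565| - 3.54, 0) = -2.7165
prox(x) = [1.5411, 1.8342, 3.3799, -2.7165]
||prox(x)||_1 = 1.5411 + 1.8342 + 3.3799 + 2.7165 = 9.4717


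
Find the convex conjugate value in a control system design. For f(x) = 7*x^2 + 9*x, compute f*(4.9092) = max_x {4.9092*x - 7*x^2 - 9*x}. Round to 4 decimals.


f*(y) = sup_x {y*x - a*x^2 - b*x} = sup_x {(y-b)*x - a*x^2}
FOC: (y - b) - 2a*x = 0 => x* = (y - b)/(2a)
x* = (4.9092 - 9)/(2*7) = -0.2922
f*(4.9092) = (y-b)^2/(4a) = (4.9092 - 9)^2/(4*7)
= 16.7346/28 = 0.5977


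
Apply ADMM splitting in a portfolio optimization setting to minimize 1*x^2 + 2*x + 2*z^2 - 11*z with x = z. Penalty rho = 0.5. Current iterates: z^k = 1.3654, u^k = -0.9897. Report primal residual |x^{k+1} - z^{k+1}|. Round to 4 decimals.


ADMM iteration with rho = 0.5, z^k = 1.3654, u^k = -0.9897
Step 1: x-update.
Minimize 1*x^2 + 2*x + (0.5/2)*(x - 1.3654 - 0.9897)^2
FOC: (2*1 + 0.5)*x = -2 + 0.5*(1.3654 + 0.9897)
x^{k+1} = -0.329
Step 2: z-update.
Minimize 2*z^2 - 11*z + (0.5/2)*(-0.329 - z - 0.9897)^2
FOC: (2*2 + 0.5)*z = 11 + 0.5*(-0.329 - 0.9897)
z^{k+1} = 2.2979
Step 3: u-update.
u^{k+1} = -0.9897 - 0.329 - 2.2979 = -3.6166
Step 4: Primal residual = |-0.329 - 2.2979| = 2.6269


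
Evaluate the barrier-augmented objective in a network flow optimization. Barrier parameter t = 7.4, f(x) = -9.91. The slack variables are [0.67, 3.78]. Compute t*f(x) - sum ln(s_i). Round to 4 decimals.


Step 1: Compute log-barrier.
ln values: [-0.4005, 1.3297]
phi = -(-0.4005 + 1.3297) = -0.9292
Step 2: Compute augmented objective.
t*f(x) = 7.4*-9.91 = -73.334
Total = -73.334 - 0.9292 = -74.2632


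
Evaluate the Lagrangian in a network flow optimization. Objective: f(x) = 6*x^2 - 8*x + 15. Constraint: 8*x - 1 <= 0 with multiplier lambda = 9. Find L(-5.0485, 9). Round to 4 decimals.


Step 1: Evaluate f(x).
f(-5.0485) = 6*(-5.0485)^2 - 8*(-5.0485) + 15 = 208.3121
Step 2: Evaluate g(x).
g(-5.0485) = 8*-5.0485 - 1 = -41.388
Step 3: Compute Lagrangian.
L = 208.3121 + 9*-41.388 = -164.1799


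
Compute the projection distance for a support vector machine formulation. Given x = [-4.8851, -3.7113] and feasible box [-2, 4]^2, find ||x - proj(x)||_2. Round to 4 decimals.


Project each component onto [-2, 4].
clip(-4.8851) = -2.0, clip(-3.7113) = -2.0
Projection = [-2.0, -2.0]
Squared diffs: [8.3238, 2.9285]
Distance = sqrt(11.2523) = 3.3545


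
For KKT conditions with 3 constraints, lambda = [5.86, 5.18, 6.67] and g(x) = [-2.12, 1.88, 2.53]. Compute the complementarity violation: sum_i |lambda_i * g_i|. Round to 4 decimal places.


KKT complementary slackness check:
lambda_1 * g_1 = 5.86 * -2.12 = -12.4232
lambda_2 * g_2 = 5.18 * 1.88 = 9.7384
lambda_3 * g_3 = 6.67 * 2.53 = 16.8751
Total violation = 12.4232 + 9.7384 + 16.8751 = 39.0367


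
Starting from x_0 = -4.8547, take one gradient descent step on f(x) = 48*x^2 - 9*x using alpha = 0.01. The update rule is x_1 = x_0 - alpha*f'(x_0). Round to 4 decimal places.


We compute the gradient at x_0 and apply the update.
f'(x) = 96*x - 9
f'(-4.8547) = 96*-4.8547 - 9 = -475.0512
x_1 = -4.8547 - 0.01*-475.0512 = -0.1042


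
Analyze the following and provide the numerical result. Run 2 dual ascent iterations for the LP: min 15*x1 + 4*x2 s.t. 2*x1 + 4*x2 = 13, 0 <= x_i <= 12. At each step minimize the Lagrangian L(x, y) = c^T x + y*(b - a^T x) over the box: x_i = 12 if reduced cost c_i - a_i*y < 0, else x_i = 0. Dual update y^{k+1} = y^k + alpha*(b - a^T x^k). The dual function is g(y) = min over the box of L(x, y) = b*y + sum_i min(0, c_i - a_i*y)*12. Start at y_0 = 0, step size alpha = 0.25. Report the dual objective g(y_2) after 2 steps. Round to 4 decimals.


Dual ascent for LP: min 15*x1 + 4*x2, 2*x1 + 4*x2 = 13, 0 <= x_i <= 12
Step 1: y^k = 0.0, reduced costs: (15.0, 4.0)
  x^k = (0.0, 0.0), subgradient = b - a^T x = 13.0
  y^{k+1} = 0.0 + 0.25*13.0 = 3.25
Step 2: y^k = 3.25, reduced costs: (8.5, -9.0)
  x^k = (0.0, 12.0), subgradient = b - a^T x = -35.0
  y^{k+1} = 3.25 + 0.25*-35.0 = -5.5
Dual objective at y_2 = -5.5: reduced costs (26.0, 26.0), box minimizer x = (0.0, 0.0)
g(y_2) = b*y + (c1 - a1*y)*x1 + (c2 - a2*y)*x2 = 13*(-5.5) + 26.0*0.0 + 26.0*0.0 = -71.5 + 0.0 + 0.0 = -71.5


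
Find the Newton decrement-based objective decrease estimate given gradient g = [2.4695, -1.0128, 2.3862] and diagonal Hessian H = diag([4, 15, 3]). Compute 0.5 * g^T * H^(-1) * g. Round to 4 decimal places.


Step 1: H is diagonal, so H^(-1) * g = [0.6174, -0.0675, 0.7954].
Step 2: g^T H^(-1) g = sum_i g_i^2 / H_ii
  = (2.4695)^2/4 + (-1.0128)^2/15 + (2.3862)^2/3
  = 1.5246 + 0.0684 + 1.898 = 3.491
Step 3: Objective decrease = 0.5 * g^T H^(-1) g = 1.7455


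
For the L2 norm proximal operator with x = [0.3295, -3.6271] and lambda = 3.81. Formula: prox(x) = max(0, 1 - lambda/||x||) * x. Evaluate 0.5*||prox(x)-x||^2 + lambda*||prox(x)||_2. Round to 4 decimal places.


Step 1: Compute ||x||.
||x|| = 3.642
Step 2: Compute scaling factor.
scale = max(0, 1 - 3.81/3.642) = 0.0
Step 3: prox(x) = [0.0, -0.0]
||prox(x)|| = 0.0
Step 4: Proximal objective.
0.5*||prox-x||^2 = 6.6322
lambda*||prox|| = 0.0
Total = 6.6322


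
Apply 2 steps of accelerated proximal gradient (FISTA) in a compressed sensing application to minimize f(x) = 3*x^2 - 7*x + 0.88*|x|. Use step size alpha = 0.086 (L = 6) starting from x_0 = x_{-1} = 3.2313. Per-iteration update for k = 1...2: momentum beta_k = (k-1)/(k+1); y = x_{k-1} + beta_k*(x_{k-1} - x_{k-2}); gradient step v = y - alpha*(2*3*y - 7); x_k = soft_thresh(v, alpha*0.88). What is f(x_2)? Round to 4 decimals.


FISTA on f(x) = 3*x^2 - 7*x + 0.88*|x|
L = 6, alpha = 0.086
Iteration 1: beta = 0.0, y = 3.2313 + 0.0*(3.2313 - 3.2313) = 3.2313
  grad(y) = 12.3878, v = y - alpha*grad = 2.1659
  prox(v) = soft_thresh(2.1659, 0.0757) = 2.0903
Iteration 2: beta = 0.3333, y = 2.0903 + 0.3333*(2.0903 - 3.2313) = 1.7099
  grad(y) = 3.2596, v = y - alpha*grad = 1.4296
  prox(v) = soft_thresh(1.4296, 0.0757) = 1.3539
f(x_2) = 3*1.3539^2 - 7*1.3539 + 0.88*|1.3539| = -2.7867


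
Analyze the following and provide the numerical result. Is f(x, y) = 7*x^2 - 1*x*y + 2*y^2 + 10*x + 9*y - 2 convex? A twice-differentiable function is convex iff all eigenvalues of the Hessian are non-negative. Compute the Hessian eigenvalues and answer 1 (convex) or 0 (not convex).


The Hessian of f(x,y) = 7*x^2 - 1*x*y + 2*y^2 + 10*x + 9*y - 2 is:
H = [[14, -1], [-1, 4]]
Trace = 14 + 4 = 18
Determinant = 14*4 - (-1)^2 = 55
Discriminant = (18)^2 - 4*55 = 104.0
Eigenvalues: lambda_1 = 3.901, lambda_2 = 14.099
The function is convex.

1


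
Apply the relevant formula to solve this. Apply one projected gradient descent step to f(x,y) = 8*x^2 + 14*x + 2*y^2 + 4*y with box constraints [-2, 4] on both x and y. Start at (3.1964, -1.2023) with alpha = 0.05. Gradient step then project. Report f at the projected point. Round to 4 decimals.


Step 1: Compute gradient at (3.1964, -1.2023).
grad_x = 2*8*3.1964 + 14 = 65.1424
grad_y = 2*2*-1.2023 + 4 = -0.8092
Step 2: Gradient step.
x_raw = 3.1964 - 0.05*65.1424 = -0.0607
y_raw = -1.2023 - 0.05*-0.8092 = -1.1618
Step 3: Project onto [-2, 4].
x_proj = clip(-0.0607) = -0.0607
y_proj = clip(-1.1618) = -1.1618
Step 4: Evaluate f.
f(-0.0607, -1.1618) = -2.7682


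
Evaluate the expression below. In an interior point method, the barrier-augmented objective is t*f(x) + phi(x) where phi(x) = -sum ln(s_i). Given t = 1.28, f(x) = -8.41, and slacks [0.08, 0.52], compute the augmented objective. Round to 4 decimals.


Step 1: Compute log-barrier.
ln values: [-2.5257, -0.6539]
phi = -(-2.5257 - 0.6539) = 3.1797
Step 2: Compute augmented objective.
t*f(x) = 1.28*-8.41 = -10.7648
Total = -10.7648 + 3.1797 = -7.5851


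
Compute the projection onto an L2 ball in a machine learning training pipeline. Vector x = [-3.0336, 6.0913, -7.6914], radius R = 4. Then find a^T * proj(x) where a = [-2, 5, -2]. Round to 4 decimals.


Step 1: Compute ||x|| (intermediates to 6 decimals).
||x|| = sqrt((-3.0336)^2 + 6.0913^2 + (-7.6914)^2) = 10.269581
Step 2: Project.
Since ||x|| > R, scale = R/||x|| = 4/10.269581 = 0.3895, proj(x) = scale * x
proj(x) = [-1.181587, 2.372561, -2.9958]
Step 3: Dot product.
a^T * proj(x) = -2*(-1.181587) + 5*2.372561 - 2*(-2.9958) = 20.2176


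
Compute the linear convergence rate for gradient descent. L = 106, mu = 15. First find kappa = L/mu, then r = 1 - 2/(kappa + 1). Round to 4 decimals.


Step 1: Compute the condition number.
kappa = L/mu = 106/15 = 7.0667
Step 2: Compute the convergence rate.
r = 1 - 2/(kappa + 1) = 1 - 2*mu/(L + mu) = (L - mu)/(L + mu) = 91/121 = 0.7521


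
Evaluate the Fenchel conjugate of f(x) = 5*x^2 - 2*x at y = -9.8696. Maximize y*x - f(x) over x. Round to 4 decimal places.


f*(y) = sup_x {y*x - a*x^2 - b*x} = sup_x {(y-b)*x - a*x^2}
FOC: (y - b) - 2a*x = 0 => x* = (y - b)/(2a)
x* = (-9.8696 + 2)/(2*5) = -0.787
f*(-9.8696) = (y-b)^2/(4a) = (-9.8696 + 2)^2/(4*5)
= 61.9306/20 = 3.0965


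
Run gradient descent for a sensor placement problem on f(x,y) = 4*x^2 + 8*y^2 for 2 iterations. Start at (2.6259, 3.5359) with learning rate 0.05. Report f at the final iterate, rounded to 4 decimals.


Gradient descent on f(x,y) = 4*x^2 + 8*y^2.
Starting point: (2.6259, 3.5359), alpha = 0.05
Step 1: grad_x = 2*4*2.6259 = 21.0072, grad_y = 2*8*3.5359 = 56.5744
  x_1 = 2.6259 - 0.05*21.0072 = 1.5755
  y_1 = 3.5359 - 0.05*56.5744 = 0.7072
Step 2: grad_x = 2*4*1.5755 = 12.6043, grad_y = 2*8*0.7072 = 11.3149
  x_2 = 1.5755 - 0.05*12.6043 = 0.9453
  y_2 = 0.7072 - 0.05*11.3149 = 0.1414
f(0.9453, 0.1414) = 4*0.9453^2 + 8*0.1414^2 = 3.7346


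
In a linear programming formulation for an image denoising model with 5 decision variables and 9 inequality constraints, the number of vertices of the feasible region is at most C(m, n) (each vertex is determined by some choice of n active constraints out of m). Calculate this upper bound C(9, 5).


Each vertex corresponds to some choice of n active constraints out of m, so the number of vertices is at most C(m, n) = m! / (n!(m-n)!).
m = 9, n = 5
Numerator: 9 * 8 * 7 * 6 * 5
Denominator: 5! = 120
C(9, 5) = 126


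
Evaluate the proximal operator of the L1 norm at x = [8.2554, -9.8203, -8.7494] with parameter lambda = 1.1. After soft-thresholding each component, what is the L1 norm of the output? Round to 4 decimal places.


Soft-thresholding with lambda = 1.1:
prox(8.2554) = sign(8.2554)*max(|8.2554| - 1.1, 0) = 7.1554
prox(-9.8203) = sign(-9.8203)*max(|-9.8203| - 1.1, 0) = -8.7203
prox(-8.7494) = sign(-8.7494)*max(|-8.7494| - 1.1, 0) = -7.6494
prox(x) = [7.1554, -8.7203, -7.6494]
||prox(x)||_1 = 7.1554 + 8.7203 + 7.6494 = 23.5251


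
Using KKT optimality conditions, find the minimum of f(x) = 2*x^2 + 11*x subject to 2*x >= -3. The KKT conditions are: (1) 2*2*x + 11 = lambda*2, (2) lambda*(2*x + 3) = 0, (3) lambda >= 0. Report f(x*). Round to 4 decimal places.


Step 1: Try lambda = 0 (constraint inactive).
x_unc = -11/(2*2) = -2.75
Check: 2*-2.75 = -5.5 < -3 -- violated!
Step 2: Constraint must be active: 2*x = -3
x* = -3/2 = -1.5
lambda = (2*2*(-1.5) + 11)/2 = 2.5
Step 3: Compute optimal value.
f(x*) = 2*(-1.5)^2 + 11*(-1.5) = -12.0
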